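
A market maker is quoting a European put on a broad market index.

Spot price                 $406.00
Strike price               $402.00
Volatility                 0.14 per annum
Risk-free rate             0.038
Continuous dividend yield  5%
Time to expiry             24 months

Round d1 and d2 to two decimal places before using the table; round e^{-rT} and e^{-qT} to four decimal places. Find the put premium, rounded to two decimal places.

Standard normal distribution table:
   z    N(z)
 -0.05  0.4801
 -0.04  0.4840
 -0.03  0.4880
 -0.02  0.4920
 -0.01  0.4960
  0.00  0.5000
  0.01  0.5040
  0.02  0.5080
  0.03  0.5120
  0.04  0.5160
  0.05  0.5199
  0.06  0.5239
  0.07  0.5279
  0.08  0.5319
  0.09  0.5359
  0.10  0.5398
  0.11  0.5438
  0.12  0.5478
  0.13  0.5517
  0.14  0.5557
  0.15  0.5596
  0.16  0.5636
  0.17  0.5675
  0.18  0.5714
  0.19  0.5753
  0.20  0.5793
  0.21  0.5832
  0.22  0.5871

$32.17

T = 2;  σ√T = 0.1980
d₁ = [ln(406/402) + (0.038 − 0.05 + ½·0.14²)·2] / (σ√T) = (0.0099 − 0.0044) / 0.1980 = 0.0278 → 0.03
d₂ = 0.0278 − 0.1980 = -0.1702 → -0.17
e^(−qT) = e^(−0.05·2) = 0.9048;  e^(−rT) = e^(−0.038·2) = 0.9268
N(−d₂) = N(0.17) = 0.5675;  N(−d₁) = N(-0.03) = 0.4880
P = 402·0.9268·0.5675 − 406·0.9048·0.4880 = 211.4355 − 179.2662 = 32.1693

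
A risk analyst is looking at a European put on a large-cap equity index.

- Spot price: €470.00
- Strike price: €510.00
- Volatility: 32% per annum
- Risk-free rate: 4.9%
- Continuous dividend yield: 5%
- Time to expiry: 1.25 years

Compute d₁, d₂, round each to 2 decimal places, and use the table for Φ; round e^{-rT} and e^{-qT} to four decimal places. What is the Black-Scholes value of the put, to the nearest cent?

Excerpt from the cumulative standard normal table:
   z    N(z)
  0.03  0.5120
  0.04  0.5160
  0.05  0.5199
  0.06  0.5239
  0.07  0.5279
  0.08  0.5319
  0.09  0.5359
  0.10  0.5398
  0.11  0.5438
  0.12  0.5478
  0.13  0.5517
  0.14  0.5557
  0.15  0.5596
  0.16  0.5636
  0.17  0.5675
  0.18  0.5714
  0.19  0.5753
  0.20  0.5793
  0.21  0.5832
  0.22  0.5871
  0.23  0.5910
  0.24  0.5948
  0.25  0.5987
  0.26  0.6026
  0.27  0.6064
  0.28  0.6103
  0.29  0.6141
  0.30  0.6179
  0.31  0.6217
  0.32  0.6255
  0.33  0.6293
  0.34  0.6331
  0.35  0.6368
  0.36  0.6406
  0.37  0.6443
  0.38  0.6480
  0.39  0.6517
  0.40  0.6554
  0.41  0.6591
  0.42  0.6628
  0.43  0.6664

€86.63

σ√T = 0.32 × 1.1180 = 0.3578
ln(S/K) + (r − q + σ²/2)T = ln(470/510) + (0.049 − 0.05 + 0.32²/2)·1.25 = -0.0817 + 0.0628 = -0.0189
d₁ = -0.0189 / 0.3578 = -0.0529 ≈ -0.05
d₂ = d₁ − σ√T = -0.0529 − 0.3578 = -0.4107 ≈ -0.41
e^(−qT) = e^(−0.05·1.25) = 0.9394;  e^(−rT) = e^(−0.049·1.25) = 0.9406
N(−d₂) = N(0.41) = 0.6591;  N(−d₁) = N(0.05) = 0.5199
P = 510·0.9406·0.6591 − 470·0.9394·0.5199 = 316.1742 − 229.5452 = 86.6290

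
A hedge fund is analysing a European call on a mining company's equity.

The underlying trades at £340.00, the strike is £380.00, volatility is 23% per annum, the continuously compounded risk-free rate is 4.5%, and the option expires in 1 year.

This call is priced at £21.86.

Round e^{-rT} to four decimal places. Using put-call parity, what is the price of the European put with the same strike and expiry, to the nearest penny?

£45.14

exp(−rT) = exp(−0.045·1) = 0.9560
Put-call parity: C − P = S − K·e^(−rT) = 340 − 380·0.9560 = 340 − 363.2800 = -23.2800
P = C − (C − P) = 21.86 − (-23.2800) = 45.1400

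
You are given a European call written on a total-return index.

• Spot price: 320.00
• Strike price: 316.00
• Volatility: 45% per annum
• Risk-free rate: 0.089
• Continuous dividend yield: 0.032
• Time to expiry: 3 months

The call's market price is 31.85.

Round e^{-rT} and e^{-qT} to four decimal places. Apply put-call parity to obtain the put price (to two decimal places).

exp(−qT) = exp(−0.032·0.25) = 0.9920;  exp(−rT) = exp(−0.089·0.25) = 0.9780
Put-call parity: C − P = S·e^(−qT) − K·e^(−rT) = 320·0.9920 − 316·0.9780 = 317.4400 − 309.0480 = 8.3920
P = C − (C − P) = 31.85 − (8.3920) = 23.4580

23.46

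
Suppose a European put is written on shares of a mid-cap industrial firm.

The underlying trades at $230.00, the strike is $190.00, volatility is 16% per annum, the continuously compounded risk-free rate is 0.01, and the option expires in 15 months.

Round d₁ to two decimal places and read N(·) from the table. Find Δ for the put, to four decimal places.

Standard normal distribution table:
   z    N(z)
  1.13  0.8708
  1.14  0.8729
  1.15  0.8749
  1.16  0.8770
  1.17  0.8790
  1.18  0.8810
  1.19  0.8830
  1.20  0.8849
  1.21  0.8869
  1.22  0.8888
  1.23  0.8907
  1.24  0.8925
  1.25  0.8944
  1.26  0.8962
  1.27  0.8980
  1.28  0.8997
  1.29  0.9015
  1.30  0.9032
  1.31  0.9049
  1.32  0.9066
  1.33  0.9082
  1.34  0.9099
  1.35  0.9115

-0.1093

T = 1.25;  σ√T = 0.1789
ln(S/K) + (r + σ²/2)T = ln(230/190) + (0.01 + 0.16²/2)·1.25 = 0.1911 + 0.0285 = 0.2196
d₁ = 0.2196 / 0.1789 = 1.2274 ≈ 1.23
N(d₁) = N(1.23) = 0.8907
Δ_put = N(d₁) − 1 = 0.8907 − 1 = -0.1093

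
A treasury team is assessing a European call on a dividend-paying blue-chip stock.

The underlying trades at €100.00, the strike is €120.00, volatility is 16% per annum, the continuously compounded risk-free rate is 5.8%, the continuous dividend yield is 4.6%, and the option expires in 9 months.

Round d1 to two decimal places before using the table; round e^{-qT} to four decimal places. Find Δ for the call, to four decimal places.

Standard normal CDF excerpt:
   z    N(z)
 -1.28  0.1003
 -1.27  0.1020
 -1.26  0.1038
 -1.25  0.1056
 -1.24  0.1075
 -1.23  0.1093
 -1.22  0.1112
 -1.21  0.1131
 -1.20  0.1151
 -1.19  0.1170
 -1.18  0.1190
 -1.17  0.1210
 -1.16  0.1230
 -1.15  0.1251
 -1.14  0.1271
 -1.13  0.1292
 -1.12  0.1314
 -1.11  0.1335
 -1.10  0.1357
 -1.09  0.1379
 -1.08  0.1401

σ√T = 0.16·√0.75 = 0.1386
ln(S/K) + (r − q + σ²/2)T = ln(100/120) + (0.058 − 0.046 + 0.16²/2)·0.75 = -0.1823 + 0.0186 = -0.1637
d₁ = -0.1637 / 0.1386 = -1.1816 ⇒ -1.18
N(d₁) = N(-1.18) = 0.1190
Δ_call = exp(−qT)·N(d₁) = 0.9661·0.1190 = 0.1150

0.1150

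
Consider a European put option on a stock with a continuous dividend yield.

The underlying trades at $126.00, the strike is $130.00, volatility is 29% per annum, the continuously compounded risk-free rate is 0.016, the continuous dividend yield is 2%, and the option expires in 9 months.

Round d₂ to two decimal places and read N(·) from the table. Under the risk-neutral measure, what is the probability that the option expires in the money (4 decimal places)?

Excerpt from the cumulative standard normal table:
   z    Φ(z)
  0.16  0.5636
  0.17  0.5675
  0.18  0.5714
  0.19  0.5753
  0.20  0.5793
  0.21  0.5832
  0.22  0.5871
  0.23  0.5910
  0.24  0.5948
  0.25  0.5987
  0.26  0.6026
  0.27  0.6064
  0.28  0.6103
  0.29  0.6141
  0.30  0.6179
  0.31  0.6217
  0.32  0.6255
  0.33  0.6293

0.6026

σ√T = 0.29 × 0.8660 = 0.2511
d₁ = [ln(126/130) + (0.016 − 0.02 + 0.29²/2)·0.75] / 0.2511 = [-0.0313 + 0.0285] / 0.2511 = -0.0108 ≈ -0.01
d₂ = d₁ − σ√T = -0.0108 − 0.2511 = -0.2620 ≈ -0.26
Risk-neutral Pr[S_T < K] = N(−d₂) = N(0.26) = 0.6026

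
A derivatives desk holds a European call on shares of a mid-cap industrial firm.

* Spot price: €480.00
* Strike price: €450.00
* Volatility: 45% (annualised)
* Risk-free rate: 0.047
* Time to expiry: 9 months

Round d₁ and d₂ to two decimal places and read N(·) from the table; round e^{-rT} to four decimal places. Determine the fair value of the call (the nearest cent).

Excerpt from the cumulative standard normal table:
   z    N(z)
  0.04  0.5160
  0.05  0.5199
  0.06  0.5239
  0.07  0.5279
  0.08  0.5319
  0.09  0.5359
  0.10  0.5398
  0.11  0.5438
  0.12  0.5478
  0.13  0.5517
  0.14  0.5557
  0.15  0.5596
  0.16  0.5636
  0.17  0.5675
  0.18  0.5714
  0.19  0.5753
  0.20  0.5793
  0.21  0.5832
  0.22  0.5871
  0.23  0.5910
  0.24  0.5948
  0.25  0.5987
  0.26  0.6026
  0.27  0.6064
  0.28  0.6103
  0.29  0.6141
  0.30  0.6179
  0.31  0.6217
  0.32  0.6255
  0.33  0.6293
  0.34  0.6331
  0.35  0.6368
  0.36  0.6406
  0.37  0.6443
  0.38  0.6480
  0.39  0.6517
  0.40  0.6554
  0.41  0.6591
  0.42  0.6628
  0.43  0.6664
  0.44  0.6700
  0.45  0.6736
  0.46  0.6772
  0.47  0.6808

€95.73

T = 0.75;  σ√T = 0.3897
d₁ = [ln(480/450) + (0.047 + 0.45²/2)·0.75] / 0.3897 = [0.0645 + 0.1112] / 0.3897 = 0.4509 → 0.45
d₂ = d₁ − σ√T = 0.4509 − 0.3897 = 0.0612 → 0.06
exp(−rT) = exp(−0.047·0.75) = 0.9654
N(d₁) = N(0.45) = 0.6736;  N(d₂) = N(0.06) = 0.5239
C = 480·0.6736 − 450·0.9654·0.5239 = 323.3280 − 227.5979 = 95.7301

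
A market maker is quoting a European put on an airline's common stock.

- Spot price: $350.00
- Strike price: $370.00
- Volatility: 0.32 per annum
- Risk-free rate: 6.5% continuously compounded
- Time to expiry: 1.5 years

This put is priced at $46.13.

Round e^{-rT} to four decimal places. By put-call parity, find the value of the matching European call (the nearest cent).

$60.50

e^(−rT) = e^(−0.065·1.5) = 0.9071
Put-call parity: C − P = S − K·e^(−rT) = 350 − 370·0.9071 = 350 − 335.6270 = 14.3730
C = P + (C − P) = 46.13 + (14.3730) = 60.5030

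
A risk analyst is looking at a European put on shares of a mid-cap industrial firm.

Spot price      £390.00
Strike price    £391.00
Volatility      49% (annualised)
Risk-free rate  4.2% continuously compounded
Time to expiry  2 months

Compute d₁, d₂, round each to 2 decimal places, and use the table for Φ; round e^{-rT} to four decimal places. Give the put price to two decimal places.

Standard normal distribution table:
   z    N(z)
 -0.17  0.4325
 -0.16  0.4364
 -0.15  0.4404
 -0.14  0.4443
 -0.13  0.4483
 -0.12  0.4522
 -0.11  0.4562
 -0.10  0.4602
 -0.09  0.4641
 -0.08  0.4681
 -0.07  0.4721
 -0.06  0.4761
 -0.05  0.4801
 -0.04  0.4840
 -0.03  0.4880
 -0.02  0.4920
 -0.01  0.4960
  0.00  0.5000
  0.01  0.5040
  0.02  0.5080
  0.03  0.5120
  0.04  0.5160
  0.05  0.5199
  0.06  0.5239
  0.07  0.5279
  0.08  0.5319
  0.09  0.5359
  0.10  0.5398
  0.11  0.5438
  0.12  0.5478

£30.16

T = 0.1667;  σ√T = 0.2000
d₁ = [ln(390/391) + (0.042 + 0.49²/2)·0.1667] / 0.2000 = [-0.0026 + 0.0270] / 0.2000 = 0.1222 ⇒ 0.12
d₂ = d₁ − σ√T = 0.1222 − 0.2000 = -0.0778 ⇒ -0.08
exp(−rT) = exp(−0.042·0.1667) = 0.9930
P = 391·0.9930·N(0.08) − 390·N(-0.12) = 391·0.9930·0.5319 − 390·0.4522 = 206.5171 − 176.3580 = 30.1591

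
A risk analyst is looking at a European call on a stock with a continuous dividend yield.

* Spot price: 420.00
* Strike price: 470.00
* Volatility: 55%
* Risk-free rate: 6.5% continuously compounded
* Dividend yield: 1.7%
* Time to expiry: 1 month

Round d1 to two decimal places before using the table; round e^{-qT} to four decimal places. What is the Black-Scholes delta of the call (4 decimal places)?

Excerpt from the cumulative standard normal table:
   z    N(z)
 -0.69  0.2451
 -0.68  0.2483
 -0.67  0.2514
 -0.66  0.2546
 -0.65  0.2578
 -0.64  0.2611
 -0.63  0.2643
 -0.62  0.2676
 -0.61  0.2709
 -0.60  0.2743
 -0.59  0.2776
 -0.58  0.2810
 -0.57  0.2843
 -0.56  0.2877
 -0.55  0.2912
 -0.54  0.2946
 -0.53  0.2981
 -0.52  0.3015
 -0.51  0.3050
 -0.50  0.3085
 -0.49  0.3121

σ√T = 0.55 × 0.2887 = 0.1588
d₁ = [ln(420/470) + (0.065 − 0.017 + 0.55²/2)·0.08333] / 0.1588 = [-0.1125 + 0.0166] / 0.1588 = -0.6038 ≈ -0.60
N(d₁) = N(-0.60) = 0.2743
Δ_call = exp(−qT)·N(d₁) = 0.9986·0.2743 = 0.2739

0.2739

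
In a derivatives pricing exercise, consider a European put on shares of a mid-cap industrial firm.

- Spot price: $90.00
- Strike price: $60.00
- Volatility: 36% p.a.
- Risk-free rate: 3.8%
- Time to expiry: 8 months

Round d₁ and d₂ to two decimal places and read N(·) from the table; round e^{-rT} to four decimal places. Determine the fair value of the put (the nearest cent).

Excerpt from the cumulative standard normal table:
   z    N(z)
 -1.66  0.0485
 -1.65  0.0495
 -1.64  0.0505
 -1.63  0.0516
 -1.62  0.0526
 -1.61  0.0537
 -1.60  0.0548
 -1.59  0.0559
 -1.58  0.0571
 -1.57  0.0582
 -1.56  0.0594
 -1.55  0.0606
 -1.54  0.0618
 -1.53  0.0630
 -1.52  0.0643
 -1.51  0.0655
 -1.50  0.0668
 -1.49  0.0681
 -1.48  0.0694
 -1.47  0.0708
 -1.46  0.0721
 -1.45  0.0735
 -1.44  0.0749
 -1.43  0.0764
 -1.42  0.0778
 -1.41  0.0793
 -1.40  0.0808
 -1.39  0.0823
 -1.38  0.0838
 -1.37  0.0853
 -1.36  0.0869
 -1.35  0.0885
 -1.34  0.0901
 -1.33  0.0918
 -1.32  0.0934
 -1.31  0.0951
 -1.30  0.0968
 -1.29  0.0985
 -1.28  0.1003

σ√T = 0.36·√0.6667 = 0.2939
ln(S/K) + (r + σ²/2)T = ln(90/60) + (0.038 + 0.36²/2)·0.6667 = 0.4055 + 0.0685 = 0.4740
d₁ = 0.4740 / 0.2939 = 1.6126 ⇒ 1.61
d₂ = d₁ − σ√T = 1.6126 − 0.2939 = 1.3186 ⇒ 1.32
e^(−rT) = e^(−0.038·0.6667) = 0.9750
P = 60·0.9750·N(-1.32) − 90·N(-1.61) = 60·0.9750·0.0934 − 90·0.0537 = 5.4639 − 4.8330 = 0.6309

$0.63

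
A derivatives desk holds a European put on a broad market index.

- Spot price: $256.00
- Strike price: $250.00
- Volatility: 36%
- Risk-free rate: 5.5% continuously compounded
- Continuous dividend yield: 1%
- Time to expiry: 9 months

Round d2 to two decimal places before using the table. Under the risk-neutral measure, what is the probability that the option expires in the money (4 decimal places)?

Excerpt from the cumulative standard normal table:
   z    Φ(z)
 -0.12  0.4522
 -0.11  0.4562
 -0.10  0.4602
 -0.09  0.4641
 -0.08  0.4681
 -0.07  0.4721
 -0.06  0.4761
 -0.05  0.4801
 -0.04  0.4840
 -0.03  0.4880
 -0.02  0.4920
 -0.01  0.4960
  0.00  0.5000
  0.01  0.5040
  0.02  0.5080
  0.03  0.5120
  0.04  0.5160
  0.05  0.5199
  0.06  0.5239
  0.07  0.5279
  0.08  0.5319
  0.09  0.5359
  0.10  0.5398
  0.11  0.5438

σ√T = 0.36 × 0.8660 = 0.3118
d₁ = [ln(256/250) + (0.055 − 0.01 + ½·0.36²)·0.75] / (σ√T) = (0.0237 + 0.0823) / 0.3118 = 0.3402 which rounds to 0.34
d₂ = 0.3402 − 0.3118 = 0.0284 which rounds to 0.03
Pr(exercise) under Q = N(−d₂) = N(-0.03) = 0.4880

0.4880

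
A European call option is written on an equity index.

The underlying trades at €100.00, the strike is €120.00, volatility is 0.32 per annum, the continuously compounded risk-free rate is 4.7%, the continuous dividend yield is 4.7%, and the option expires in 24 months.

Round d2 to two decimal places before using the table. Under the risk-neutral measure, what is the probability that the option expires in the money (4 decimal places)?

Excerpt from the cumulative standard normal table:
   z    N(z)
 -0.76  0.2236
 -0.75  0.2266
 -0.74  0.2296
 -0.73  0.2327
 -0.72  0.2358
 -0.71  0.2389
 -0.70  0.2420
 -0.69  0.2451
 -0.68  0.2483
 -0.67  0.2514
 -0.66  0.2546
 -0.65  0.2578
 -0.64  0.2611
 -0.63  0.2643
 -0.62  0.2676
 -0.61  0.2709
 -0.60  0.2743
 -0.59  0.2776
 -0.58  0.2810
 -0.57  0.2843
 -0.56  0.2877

σ√T = 0.32 × 1.4142 = 0.4525
d₁ = [ln(100/120) + (0.047 − 0.047 + ½·0.32²)·2] / (σ√T) = (-0.1823 + 0.1024) / 0.4525 = -0.1766 → -0.18
d₂ = -0.1766 − 0.4525 = -0.6292 → -0.63
Pr(exercise) under Q = N(d₂) = 0.2643

0.2643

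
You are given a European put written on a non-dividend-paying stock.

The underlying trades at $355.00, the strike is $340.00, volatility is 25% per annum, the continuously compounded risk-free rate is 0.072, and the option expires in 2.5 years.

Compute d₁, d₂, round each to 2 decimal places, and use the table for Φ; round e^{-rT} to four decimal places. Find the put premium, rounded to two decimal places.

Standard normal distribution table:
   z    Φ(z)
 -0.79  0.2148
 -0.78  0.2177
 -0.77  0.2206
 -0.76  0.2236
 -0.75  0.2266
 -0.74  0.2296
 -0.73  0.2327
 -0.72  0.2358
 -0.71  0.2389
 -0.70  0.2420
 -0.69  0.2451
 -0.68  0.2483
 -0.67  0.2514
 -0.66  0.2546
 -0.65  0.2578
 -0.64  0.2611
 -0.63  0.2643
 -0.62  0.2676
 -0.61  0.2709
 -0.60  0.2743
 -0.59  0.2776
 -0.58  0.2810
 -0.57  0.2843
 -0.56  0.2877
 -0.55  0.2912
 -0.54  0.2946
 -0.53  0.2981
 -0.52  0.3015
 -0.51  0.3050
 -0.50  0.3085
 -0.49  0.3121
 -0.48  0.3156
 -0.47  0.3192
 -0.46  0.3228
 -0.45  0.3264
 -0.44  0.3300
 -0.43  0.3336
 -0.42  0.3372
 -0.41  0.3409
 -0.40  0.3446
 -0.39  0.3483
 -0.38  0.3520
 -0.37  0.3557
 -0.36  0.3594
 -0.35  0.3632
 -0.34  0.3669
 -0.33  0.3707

T = 2.5;  σ√T = 0.3953
d₁ = [ln(355/340) + (0.072 + ½·0.25²)·2.5] / (σ√T) = (0.0432 + 0.2581) / 0.3953 = 0.7622 → 0.76
d₂ = 0.7622 − 0.3953 = 0.3669 → 0.37
e^(−rT) = e^(−0.072·2.5) = 0.8353
N(−d₂) = N(-0.37) = 0.3557;  N(−d₁) = N(-0.76) = 0.2236
P = 340·0.8353·0.3557 − 355·0.2236 = 101.0195 − 79.3780 = 21.6415

$21.64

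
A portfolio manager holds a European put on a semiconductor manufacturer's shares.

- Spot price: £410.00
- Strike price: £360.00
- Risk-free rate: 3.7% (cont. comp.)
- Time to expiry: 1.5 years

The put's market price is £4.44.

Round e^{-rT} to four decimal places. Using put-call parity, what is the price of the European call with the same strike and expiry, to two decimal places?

£73.88

e^(−rT) = e^(−0.037·1.5) = 0.9460
Put-call parity: C − P = S − K·e^(−rT) = 410 − 360·0.9460 = 410 − 340.5600 = 69.4400
C = P + (C − P) = 4.44 + (69.4400) = 73.8800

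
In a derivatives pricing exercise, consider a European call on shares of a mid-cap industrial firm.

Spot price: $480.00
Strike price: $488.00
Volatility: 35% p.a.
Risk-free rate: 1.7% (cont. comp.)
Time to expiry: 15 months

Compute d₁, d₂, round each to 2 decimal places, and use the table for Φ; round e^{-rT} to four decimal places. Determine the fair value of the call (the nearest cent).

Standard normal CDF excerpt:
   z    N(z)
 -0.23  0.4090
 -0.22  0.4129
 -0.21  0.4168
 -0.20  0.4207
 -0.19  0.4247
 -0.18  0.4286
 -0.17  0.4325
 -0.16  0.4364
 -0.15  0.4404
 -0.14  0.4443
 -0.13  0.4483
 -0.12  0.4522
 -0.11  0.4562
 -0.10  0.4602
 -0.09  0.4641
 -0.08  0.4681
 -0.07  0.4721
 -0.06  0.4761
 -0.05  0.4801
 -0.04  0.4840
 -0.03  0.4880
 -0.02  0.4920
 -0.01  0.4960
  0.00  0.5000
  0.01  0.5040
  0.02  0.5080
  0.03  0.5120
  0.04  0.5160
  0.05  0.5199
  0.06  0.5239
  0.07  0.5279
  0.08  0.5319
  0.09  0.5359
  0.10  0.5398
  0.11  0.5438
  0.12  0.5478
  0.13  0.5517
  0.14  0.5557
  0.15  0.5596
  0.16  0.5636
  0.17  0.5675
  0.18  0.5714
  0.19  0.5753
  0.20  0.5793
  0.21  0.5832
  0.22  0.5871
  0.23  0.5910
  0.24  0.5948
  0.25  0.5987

σ√T = 0.35·√1.25 = 0.3913
d₁ = [ln(480/488) + (0.017 + ½·0.35²)·1.25] / (σ√T) = (-0.0165 + 0.0978) / 0.3913 = 0.2077 → 0.21
d₂ = 0.2077 − 0.3913 = -0.1836 → -0.18
e^(−rT) = e^(−0.017·1.25) = 0.9790
N(d₁) = N(0.21) = 0.5832;  N(d₂) = N(-0.18) = 0.4286
C = 480·0.5832 − 488·0.9790·0.4286 = 279.9360 − 204.7645 = 75.1715

$75.17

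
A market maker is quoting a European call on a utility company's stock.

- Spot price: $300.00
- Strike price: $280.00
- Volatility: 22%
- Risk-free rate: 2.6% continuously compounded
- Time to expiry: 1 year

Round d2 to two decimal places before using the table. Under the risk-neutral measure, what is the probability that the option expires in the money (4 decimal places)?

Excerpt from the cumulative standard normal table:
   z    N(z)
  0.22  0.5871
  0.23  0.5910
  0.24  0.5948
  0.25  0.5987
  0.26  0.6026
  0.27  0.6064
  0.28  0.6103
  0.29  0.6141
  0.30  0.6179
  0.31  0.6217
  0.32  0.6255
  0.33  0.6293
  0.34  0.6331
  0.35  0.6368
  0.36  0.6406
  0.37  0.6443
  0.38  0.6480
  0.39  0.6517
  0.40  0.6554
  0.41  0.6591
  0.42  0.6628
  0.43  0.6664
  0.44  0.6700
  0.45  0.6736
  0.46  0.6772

σ√T = 0.22 × 1.0000 = 0.2200
ln(S/K) + (r + σ²/2)T = ln(300/280) + (0.026 + 0.22²/2)·1 = 0.0690 + 0.0502 = 0.1192
d₁ = 0.1192 / 0.2200 = 0.5418 → 0.54
d₂ = d₁ − σ√T = 0.5418 − 0.2200 = 0.3218 → 0.32
Risk-neutral Pr[S_T > K] = N(d₂) = N(0.32) = 0.6255

0.6255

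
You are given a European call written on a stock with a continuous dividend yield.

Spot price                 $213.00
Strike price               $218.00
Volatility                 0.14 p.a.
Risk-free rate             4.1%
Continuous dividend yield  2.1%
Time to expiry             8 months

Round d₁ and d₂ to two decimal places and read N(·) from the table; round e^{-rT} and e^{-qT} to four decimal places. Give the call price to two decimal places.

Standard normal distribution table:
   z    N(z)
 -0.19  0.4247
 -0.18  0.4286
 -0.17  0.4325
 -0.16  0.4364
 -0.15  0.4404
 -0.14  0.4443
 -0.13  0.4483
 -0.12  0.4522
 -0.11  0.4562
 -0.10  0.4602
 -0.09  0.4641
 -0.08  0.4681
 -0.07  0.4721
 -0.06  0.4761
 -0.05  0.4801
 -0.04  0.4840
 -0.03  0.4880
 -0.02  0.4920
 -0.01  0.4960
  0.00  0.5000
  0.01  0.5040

$8.26

σ√T = 0.14·√0.6667 = 0.1143
d₁ = [ln(213/218) + (0.041 − 0.021 + ½·0.14²)·0.6667] / (σ√T) = (-0.0232 + 0.0199) / 0.1143 = -0.0292 ⇒ -0.03
d₂ = -0.0292 − 0.1143 = -0.1435 ⇒ -0.14
exp(−qT) = exp(−0.021·0.6667) = 0.9861;  exp(−rT) = exp(−0.041·0.6667) = 0.9730
N(d₁) = N(-0.03) = 0.4880;  N(d₂) = N(-0.14) = 0.4443
C = 213·0.9861·0.4880 − 218·0.9730·0.4443 = 102.4992 − 94.2423 = 8.2569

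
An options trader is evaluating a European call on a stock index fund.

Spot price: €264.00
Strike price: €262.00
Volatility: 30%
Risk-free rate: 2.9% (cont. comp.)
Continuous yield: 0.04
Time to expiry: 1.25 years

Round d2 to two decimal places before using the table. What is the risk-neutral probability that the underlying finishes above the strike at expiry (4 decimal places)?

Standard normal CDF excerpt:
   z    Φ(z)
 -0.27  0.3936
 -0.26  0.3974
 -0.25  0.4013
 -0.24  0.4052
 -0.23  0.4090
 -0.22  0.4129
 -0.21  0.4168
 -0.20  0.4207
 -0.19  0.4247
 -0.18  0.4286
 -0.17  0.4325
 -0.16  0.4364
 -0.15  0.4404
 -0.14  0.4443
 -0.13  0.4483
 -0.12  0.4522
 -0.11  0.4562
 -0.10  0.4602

0.4247

σ√T = 0.3 × 1.1180 = 0.3354
ln(S/K) + (r − q + σ²/2)T = ln(264/262) + (0.029 − 0.04 + 0.3²/2)·1.25 = 0.0076 + 0.0425 = 0.0501
d₁ = 0.0501 / 0.3354 = 0.1494 → 0.15
d₂ = d₁ − σ√T = 0.1494 − 0.3354 = -0.1860 → -0.19
Risk-neutral Pr[S_T > K] = N(d₂) = N(-0.19) = 0.4247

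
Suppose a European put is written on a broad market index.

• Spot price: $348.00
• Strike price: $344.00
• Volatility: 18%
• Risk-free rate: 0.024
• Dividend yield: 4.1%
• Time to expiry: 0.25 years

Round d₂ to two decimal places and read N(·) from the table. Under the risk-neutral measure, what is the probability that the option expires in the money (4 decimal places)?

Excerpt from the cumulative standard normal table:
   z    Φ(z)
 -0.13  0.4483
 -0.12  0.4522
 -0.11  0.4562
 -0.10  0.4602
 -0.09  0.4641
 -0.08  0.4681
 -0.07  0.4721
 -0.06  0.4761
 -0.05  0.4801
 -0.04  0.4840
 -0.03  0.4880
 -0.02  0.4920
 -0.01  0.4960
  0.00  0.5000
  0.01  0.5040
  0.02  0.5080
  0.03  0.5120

0.4840

σ√T = 0.18·√0.25 = 0.0900
ln(S/K) + (r − q + σ²/2)T = ln(348/344) + (0.024 − 0.041 + 0.18²/2)·0.25 = 0.0116 − 0.0002 = 0.0114
d₁ = 0.0114 / 0.0900 = 0.1262 ≈ 0.13
d₂ = d₁ − σ√T = 0.1262 − 0.0900 = 0.0362 ≈ 0.04
Pr(exercise) under Q = N(−d₂) = N(-0.04) = 0.4840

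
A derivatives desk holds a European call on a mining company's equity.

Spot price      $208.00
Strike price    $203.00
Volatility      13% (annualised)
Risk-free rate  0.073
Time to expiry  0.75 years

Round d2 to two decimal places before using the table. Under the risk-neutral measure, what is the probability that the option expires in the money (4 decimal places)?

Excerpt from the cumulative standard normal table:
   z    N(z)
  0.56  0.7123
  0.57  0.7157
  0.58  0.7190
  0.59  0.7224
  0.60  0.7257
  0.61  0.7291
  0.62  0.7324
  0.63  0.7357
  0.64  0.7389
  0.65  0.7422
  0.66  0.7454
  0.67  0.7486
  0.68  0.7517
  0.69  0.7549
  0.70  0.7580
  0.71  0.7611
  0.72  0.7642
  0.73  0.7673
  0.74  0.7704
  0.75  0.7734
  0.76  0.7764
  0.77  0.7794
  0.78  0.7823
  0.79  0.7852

0.7422

σ√T = 0.13·√0.75 = 0.1126
d₁ = [ln(208/203) + (0.073 + 0.13²/2)·0.75] / 0.1126 = [0.0243 + 0.0611] / 0.1126 = 0.7587 which rounds to 0.76
d₂ = d₁ − σ√T = 0.7587 − 0.1126 = 0.6461 which rounds to 0.65
Risk-neutral Pr[S_T > K] = N(d₂) = N(0.65) = 0.7422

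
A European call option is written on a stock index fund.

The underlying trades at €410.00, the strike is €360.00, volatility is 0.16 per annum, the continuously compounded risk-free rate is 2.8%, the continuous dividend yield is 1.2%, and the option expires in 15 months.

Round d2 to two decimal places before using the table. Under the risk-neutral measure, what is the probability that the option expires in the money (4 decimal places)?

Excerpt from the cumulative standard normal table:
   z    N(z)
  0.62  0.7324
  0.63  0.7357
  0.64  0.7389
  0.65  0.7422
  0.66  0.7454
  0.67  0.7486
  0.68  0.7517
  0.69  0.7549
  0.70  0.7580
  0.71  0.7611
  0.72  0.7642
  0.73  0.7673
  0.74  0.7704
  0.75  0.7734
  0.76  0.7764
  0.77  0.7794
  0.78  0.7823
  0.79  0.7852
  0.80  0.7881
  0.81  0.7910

0.7734

σ√T = 0.16 × 1.1180 = 0.1789
ln(S/K) + (r − q + σ²/2)T = ln(410/360) + (0.028 − 0.012 + 0.16²/2)·1.25 = 0.1301 + 0.0360 = 0.1661
d₁ = 0.1661 / 0.1789 = 0.9283 which rounds to 0.93
d₂ = d₁ − σ√T = 0.9283 − 0.1789 = 0.7494 which rounds to 0.75
Risk-neutral Pr[S_T > K] = N(d₂) = N(0.75) = 0.7734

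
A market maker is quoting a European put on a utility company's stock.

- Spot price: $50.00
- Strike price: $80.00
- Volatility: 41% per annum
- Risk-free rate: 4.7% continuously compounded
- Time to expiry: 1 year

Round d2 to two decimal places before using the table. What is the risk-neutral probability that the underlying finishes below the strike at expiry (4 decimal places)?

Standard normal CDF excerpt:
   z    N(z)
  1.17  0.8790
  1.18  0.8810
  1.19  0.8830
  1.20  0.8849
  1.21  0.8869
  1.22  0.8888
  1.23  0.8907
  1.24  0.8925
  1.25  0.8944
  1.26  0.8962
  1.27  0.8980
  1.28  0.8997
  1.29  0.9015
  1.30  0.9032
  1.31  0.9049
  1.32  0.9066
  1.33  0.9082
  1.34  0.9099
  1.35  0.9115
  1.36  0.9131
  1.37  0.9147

0.8925

T = 1;  σ√T = 0.4100
ln(S/K) + (r + σ²/2)T = ln(50/80) + (0.047 + 0.41²/2)·1 = -0.4700 + 0.1310 = -0.3390
d₁ = -0.3390 / 0.4100 = -0.8267 ⇒ -0.83
d₂ = d₁ − σ√T = -0.8267 − 0.4100 = -1.2367 ⇒ -1.24
Risk-neutral Pr[S_T < K] = N(−d₂) = N(1.24) = 0.8925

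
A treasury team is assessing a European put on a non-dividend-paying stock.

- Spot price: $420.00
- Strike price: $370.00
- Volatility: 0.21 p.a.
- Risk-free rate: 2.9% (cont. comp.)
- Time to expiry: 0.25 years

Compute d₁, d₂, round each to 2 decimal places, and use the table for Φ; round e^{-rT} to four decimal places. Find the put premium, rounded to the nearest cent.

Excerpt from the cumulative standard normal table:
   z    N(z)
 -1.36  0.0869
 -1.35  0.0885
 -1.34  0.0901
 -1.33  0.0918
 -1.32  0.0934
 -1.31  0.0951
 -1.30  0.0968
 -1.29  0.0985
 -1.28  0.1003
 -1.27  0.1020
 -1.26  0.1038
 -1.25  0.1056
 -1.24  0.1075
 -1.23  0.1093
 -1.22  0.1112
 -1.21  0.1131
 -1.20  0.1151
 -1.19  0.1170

T = 0.25;  σ√T = 0.1050
d₁ = [ln(420/370) + (0.029 + 0.21²/2)·0.25] / 0.1050 = [0.1268 + 0.0128] / 0.1050 = 1.3287 which rounds to 1.33
d₂ = d₁ − σ√T = 1.3287 − 0.1050 = 1.2237 which rounds to 1.22
exp(−rT) = exp(−0.029·0.25) = 0.9928
N(−d₂) = N(-1.22) = 0.1112;  N(−d₁) = N(-1.33) = 0.0918
P = 370·0.9928·0.1112 − 420·0.0918 = 40.8478 − 38.5560 = 2.2918

$2.29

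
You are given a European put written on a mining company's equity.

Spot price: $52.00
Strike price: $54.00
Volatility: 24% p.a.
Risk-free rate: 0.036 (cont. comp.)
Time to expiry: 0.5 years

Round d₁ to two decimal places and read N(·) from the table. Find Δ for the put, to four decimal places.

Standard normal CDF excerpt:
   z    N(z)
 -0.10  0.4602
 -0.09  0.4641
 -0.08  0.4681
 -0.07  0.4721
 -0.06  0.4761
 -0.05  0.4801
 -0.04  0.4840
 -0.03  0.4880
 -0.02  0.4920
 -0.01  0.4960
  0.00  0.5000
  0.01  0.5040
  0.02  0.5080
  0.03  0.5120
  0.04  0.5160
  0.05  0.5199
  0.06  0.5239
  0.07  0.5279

-0.5120

σ√T = 0.24·√0.5 = 0.1697
d₁ = [ln(52/54) + (0.036 + 0.24²/2)·0.5] / 0.1697 = [-0.0377 + 0.0324] / 0.1697 = -0.0315 ⇒ -0.03
N(d₁) = N(-0.03) = 0.4880
Δ_put = N(d₁) − 1 = 0.4880 − 1 = -0.5120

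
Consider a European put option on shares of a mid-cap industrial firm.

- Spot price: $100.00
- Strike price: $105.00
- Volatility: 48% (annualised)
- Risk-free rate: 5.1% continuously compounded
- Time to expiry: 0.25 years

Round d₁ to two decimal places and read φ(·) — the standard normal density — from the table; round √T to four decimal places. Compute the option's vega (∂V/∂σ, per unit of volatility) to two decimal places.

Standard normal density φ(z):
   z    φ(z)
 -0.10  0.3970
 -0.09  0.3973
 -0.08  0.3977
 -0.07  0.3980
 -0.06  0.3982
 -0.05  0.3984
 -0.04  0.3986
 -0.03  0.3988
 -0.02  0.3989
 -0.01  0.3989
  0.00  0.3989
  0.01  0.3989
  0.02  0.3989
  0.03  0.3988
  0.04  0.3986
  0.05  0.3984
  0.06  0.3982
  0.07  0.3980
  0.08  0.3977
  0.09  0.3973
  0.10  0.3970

T = 0.25;  σ√T = 0.2400
d₁ = [ln(100/105) + (0.051 + 0.48²/2)·0.25] / 0.2400 = [-0.0488 + 0.0415] / 0.2400 = -0.0302 which rounds to -0.03
√T = √0.25 = 0.5000
φ(d₁) = φ(-0.03) = 0.3988
vega = S·φ(d₁)·√T = 100·0.3988·0.5000 = 19.9400
(The call has the same vega.)

19.94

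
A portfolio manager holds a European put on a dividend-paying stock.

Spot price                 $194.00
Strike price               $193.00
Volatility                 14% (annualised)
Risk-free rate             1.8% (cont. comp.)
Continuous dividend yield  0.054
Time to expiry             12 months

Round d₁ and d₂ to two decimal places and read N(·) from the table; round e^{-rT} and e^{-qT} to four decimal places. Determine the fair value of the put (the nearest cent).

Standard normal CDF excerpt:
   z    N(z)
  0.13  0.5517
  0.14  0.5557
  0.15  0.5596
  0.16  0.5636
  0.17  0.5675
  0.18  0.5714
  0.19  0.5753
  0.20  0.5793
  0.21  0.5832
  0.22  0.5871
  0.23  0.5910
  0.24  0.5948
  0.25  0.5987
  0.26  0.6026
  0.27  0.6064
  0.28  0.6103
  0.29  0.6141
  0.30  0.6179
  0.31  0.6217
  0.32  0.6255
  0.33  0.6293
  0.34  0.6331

$13.56

T = 1;  σ√T = 0.1400
ln(S/K) + (r − q + σ²/2)T = ln(194/193) + (0.018 − 0.054 + 0.14²/2)·1 = 0.0052 − 0.0262 = -0.0210
d₁ = -0.0210 / 0.1400 = -0.1502 → -0.15
d₂ = d₁ − σ√T = -0.1502 − 0.1400 = -0.2902 → -0.29
e^(−qT) = e^(−0.054·1) = 0.9474;  e^(−rT) = e^(−0.018·1) = 0.9822
N(−d₂) = N(0.29) = 0.6141;  N(−d₁) = N(0.15) = 0.5596
P = 193·0.9822·0.6141 − 194·0.9474·0.5596 = 116.4116 − 102.8520 = 13.5596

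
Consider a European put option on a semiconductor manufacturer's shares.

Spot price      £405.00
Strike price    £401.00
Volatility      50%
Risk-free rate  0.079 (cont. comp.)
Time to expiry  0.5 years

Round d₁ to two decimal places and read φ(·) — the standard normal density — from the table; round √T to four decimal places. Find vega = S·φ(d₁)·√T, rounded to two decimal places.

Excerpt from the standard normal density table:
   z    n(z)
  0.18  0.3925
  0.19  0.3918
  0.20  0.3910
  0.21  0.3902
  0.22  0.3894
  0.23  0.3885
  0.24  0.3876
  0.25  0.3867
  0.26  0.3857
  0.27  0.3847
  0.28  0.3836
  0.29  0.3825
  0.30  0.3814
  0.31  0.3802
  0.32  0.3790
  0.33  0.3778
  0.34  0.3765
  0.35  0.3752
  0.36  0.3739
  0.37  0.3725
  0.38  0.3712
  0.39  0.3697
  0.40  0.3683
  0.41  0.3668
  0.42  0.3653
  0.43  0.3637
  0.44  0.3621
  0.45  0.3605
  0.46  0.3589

108.54

T = 0.5;  σ√T = 0.3536
d₁ = [ln(405/401) + (0.079 + ½·0.5²)·0.5] / (σ√T) = (0.0099 + 0.1020) / 0.3536 = 0.3166 ⇒ 0.32
√T = √0.5 = 0.7071
φ(d₁) = φ(0.32) = 0.3790
vega = S·φ(d₁)·√T = 405·0.3790·0.7071 = 108.5363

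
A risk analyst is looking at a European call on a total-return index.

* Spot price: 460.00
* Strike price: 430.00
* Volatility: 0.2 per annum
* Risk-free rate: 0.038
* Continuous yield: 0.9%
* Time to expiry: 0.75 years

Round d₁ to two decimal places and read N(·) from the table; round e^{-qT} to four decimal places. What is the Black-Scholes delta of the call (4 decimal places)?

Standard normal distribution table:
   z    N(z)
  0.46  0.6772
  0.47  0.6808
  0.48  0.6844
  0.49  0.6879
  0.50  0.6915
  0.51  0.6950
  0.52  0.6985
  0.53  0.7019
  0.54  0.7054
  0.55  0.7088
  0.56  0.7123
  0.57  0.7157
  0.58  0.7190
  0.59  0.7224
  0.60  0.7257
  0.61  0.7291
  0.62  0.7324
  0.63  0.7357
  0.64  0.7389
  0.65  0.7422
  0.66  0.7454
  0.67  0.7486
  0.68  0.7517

0.7208

T = 0.75;  σ√T = 0.1732
d₁ = [ln(460/430) + (0.038 − 0.009 + 0.2²/2)·0.75] / 0.1732 = [0.0674 + 0.0368] / 0.1732 = 0.6015 ⇒ 0.60
N(d₁) = N(0.60) = 0.7257
Δ_call = exp(−qT)·N(d₁) = 0.9933·0.7257 = 0.7208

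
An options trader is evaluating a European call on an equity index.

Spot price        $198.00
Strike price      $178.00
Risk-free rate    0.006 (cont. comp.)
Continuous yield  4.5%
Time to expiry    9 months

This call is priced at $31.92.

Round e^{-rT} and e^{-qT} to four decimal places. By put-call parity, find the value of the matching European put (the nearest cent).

e^(−qT) = e^(−0.045·0.75) = 0.9668;  e^(−rT) = e^(−0.006·0.75) = 0.9955
Put-call parity: C − P = S·e^(−qT) − K·e^(−rT) = 198·0.9668 − 178·0.9955 = 191.4264 − 177.1990 = 14.2274
P = C − (C − P) = 31.92 − (14.2274) = 17.6926

$17.69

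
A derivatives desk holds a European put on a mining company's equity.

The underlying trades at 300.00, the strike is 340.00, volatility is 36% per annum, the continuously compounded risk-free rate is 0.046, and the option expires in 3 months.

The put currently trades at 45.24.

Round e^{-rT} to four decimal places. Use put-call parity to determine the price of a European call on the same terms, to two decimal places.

exp(−rT) = exp(−0.046·0.25) = 0.9886
Put-call parity: C − P = S − K·e^(−rT) = 300 − 340·0.9886 = 300 − 336.1240 = -36.1240
C = P + (C − P) = 45.24 + (-36.1240) = 9.1160

9.12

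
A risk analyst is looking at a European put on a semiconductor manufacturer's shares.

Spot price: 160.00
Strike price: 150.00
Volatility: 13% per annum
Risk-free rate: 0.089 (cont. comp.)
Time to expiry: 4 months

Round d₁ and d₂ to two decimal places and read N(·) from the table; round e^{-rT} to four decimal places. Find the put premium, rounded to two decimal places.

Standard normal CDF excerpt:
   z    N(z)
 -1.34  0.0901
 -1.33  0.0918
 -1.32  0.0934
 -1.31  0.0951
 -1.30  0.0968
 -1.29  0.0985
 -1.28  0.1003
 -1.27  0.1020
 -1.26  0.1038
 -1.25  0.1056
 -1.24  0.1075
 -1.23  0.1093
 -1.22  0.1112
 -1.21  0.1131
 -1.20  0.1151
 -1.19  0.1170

0.43

T = 0.3333;  σ√T = 0.0751
d₁ = [ln(160/150) + (0.089 + ½·0.13²)·0.3333] / (σ√T) = (0.0645 + 0.0325) / 0.0751 = 1.2927 ≈ 1.29
d₂ = 1.2927 − 0.0751 = 1.2176 ≈ 1.22
exp(−rT) = exp(−0.089·0.3333) = 0.9708
N(−d₂) = N(-1.22) = 0.1112;  N(−d₁) = N(-1.29) = 0.0985
P = 150·0.9708·0.1112 − 160·0.0985 = 16.1929 − 15.7600 = 0.4329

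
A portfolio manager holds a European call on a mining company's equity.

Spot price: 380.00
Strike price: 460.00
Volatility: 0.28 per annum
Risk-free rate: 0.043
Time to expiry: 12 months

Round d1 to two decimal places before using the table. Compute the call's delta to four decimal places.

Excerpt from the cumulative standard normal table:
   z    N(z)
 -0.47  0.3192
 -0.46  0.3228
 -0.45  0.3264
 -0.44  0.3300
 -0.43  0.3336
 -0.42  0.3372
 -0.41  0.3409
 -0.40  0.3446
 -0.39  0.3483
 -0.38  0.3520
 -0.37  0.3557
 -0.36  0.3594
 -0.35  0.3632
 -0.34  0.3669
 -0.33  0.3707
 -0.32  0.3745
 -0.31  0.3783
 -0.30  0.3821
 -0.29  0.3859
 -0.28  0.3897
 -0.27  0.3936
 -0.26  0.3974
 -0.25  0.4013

0.3483

σ√T = 0.28 × 1.0000 = 0.2800
d₁ = [ln(380/460) + (0.043 + 0.28²/2)·1] / 0.2800 = [-0.1911 + 0.0822] / 0.2800 = -0.3888 ⇒ -0.39
N(d₁) = N(-0.39) = 0.3483
Δ_call = N(d₁) = 0.3483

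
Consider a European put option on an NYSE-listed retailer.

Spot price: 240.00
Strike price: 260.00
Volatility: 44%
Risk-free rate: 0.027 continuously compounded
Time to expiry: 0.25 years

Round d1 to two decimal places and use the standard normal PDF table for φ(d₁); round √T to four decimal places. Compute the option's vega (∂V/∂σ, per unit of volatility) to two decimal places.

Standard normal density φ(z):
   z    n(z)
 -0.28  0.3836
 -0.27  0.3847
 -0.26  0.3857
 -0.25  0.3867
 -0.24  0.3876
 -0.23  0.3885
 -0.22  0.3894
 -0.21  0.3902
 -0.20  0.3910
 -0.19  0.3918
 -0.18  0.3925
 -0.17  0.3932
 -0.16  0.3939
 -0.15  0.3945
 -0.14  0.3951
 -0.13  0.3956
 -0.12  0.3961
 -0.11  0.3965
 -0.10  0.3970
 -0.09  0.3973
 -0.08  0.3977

σ√T = 0.44·√0.25 = 0.2200
d₁ = [ln(240/260) + (0.027 + 0.44²/2)·0.25] / 0.2200 = [-0.0800 + 0.0309] / 0.2200 = -0.2231 ≈ -0.22
√T = √0.25 = 0.5000
φ(d₁) = φ(-0.22) = 0.3894
vega = S·φ(d₁)·√T = 240·0.3894·0.5000 = 46.7280

46.73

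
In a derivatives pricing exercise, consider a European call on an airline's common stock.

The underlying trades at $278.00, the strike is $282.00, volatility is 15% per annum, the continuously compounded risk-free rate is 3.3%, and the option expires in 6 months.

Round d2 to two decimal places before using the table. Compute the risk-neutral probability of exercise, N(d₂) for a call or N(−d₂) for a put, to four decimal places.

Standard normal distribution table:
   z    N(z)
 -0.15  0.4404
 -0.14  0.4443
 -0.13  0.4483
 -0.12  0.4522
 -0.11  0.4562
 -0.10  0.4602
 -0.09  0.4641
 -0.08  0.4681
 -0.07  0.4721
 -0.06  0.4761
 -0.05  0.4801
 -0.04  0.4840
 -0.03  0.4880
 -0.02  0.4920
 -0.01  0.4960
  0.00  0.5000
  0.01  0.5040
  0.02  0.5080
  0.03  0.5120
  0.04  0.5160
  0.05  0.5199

T = 0.5;  σ√T = 0.1061
d₁ = [ln(278/282) + (0.033 + 0.15²/2)·0.5] / 0.1061 = [-0.0143 + 0.0221] / 0.1061 = 0.0739 → 0.07
d₂ = d₁ − σ√T = 0.0739 − 0.1061 = -0.0322 → -0.03
Risk-neutral Pr[S_T > K] = N(d₂) = N(-0.03) = 0.4880

0.4880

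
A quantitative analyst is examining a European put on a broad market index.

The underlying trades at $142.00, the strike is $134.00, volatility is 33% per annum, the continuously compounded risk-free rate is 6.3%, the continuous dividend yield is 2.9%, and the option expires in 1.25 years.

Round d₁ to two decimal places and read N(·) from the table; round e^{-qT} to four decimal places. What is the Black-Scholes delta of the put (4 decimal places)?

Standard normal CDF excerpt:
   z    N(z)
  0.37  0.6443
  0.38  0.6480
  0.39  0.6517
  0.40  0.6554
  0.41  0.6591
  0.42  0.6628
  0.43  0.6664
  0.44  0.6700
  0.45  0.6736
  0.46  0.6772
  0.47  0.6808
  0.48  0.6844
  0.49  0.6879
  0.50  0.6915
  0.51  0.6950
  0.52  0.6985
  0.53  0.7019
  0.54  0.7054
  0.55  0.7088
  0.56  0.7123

-0.3113

σ√T = 0.33 × 1.1180 = 0.3690
d₁ = [ln(142/134) + (0.063 − 0.029 + 0.33²/2)·1.25] / 0.3690 = [0.0580 + 0.1106] / 0.3690 = 0.4568 ⇒ 0.46
N(d₁) = N(0.46) = 0.6772
Δ_put = e^(−qT)·(N(d₁) − 1) = 0.9644·(0.6772 − 1) = -0.3113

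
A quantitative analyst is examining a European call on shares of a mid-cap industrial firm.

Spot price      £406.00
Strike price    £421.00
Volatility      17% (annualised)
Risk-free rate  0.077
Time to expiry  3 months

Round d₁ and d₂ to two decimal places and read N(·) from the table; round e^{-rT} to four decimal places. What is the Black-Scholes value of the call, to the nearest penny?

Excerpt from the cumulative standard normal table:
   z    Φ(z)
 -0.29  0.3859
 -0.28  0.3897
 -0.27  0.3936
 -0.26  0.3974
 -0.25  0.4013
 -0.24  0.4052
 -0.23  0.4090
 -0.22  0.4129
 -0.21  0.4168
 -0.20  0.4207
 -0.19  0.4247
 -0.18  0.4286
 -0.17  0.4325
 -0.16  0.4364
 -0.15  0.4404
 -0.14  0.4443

£9.85

σ√T = 0.17·√0.25 = 0.0850
d₁ = [ln(406/421) + (0.077 + 0.17²/2)·0.25] / 0.0850 = [-0.0363 + 0.0229] / 0.0850 = -0.1578 which rounds to -0.16
d₂ = d₁ − σ√T = -0.1578 − 0.0850 = -0.2428 which rounds to -0.24
e^(−rT) = e^(−0.077·0.25) = 0.9809
N(d₁) = N(-0.16) = 0.4364;  N(d₂) = N(-0.24) = 0.4052
C = 406·0.4364 − 421·0.9809·0.4052 = 177.1784 − 167.3309 = 9.8475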